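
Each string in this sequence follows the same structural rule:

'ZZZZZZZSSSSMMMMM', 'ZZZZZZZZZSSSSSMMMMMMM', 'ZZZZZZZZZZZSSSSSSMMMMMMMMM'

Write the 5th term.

The n-th term is 2n+3 Z's then n+2 S's then 2n+1 M's, where the shown terms are n = 2, 3, 4.
At n = 6 the blocks have lengths 15, 8, 13.

ZZZZZZZZZZZZZZZSSSSSSSSMMMMMMMMMMMMM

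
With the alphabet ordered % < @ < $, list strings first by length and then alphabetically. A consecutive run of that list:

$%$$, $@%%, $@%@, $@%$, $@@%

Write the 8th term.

$@$%

Advancing 3 positions from $@@% through $@@% → $@@@ → $@@$ reaches term 8.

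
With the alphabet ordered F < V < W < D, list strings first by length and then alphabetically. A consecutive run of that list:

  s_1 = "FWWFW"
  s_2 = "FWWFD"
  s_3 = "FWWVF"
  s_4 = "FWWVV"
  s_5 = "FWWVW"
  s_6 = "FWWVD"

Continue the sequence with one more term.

FWWWF

The successor of FWWVD increments the rightmost position that isn't already D and resets every position after it to F.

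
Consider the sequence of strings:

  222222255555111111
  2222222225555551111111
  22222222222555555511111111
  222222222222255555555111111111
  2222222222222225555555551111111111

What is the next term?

The n-th term is 2n+1 2's then n+2 5's then n+3 1's, where the shown terms are n = 3, 4, 5, 6, 7.
Setting n = 8 gives 17, 10, 11 characters in each block.

22222222222222222555555555511111111111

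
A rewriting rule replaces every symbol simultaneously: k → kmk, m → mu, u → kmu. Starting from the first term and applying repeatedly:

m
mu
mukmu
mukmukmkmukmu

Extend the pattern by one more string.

mukmukmkmukmukmkmukmkmukmukmkmukmu

Replace each of the 13 characters of mukmukmkmukmu in place — mu kmu kmk mu kmu kmk mu kmk mu kmu kmk mu kmu — and concatenate.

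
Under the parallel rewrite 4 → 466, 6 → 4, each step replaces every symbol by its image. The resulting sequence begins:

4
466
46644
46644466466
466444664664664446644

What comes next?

Replace each of the 21 characters of 466444664664664446644 in place — 466 4 4 466 466 466 4 4 466 4 4 466 4 4 466 466 466 4 4 466 466 — and concatenate.

4664446646646644466444664446646646644466466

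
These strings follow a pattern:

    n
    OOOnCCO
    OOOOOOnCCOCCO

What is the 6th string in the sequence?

Every step adds OOO to the front and CCO to the end of the previous string.
From OOOOOOnCCOCCO, 3 further steps: OOOOOOnCCOCCO → OOOOOOOOOnCCOCCOCCO → OOOOOOOOOOOOnCCOCCOCCOCCO → (answer).

OOOOOOOOOOOOOOOnCCOCCOCCOCCOCCO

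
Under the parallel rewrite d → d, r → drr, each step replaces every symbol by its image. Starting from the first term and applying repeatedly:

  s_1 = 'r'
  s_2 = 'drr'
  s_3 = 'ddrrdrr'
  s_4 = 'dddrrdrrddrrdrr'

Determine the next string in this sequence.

φ(dddrrdrrddrrdrr) expands symbol-by-symbol to d d d drr drr d drr drr d d drr drr d drr drr; joining the 15 pieces gives the next term.

ddddrrdrrddrrdrrdddrrdrrddrrdrr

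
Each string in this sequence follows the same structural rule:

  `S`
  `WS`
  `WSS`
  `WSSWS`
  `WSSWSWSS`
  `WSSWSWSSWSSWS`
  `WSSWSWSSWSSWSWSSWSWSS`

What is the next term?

From term 3 onward, concatenate the last term with the second-to-last: WS·S = WSS, WSS·WS = WSSWS, …
So term 8 is WSSWSWSSWSSWSWSSWSWSS·WSSWSWSSWSSWS.

WSSWSWSSWSSWSWSSWSWSSWSSWSWSSWSSWS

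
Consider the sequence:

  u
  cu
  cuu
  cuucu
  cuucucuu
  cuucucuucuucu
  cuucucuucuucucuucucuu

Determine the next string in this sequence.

cuucucuucuucucuucucuucuucucuucuucu

Each term (from the third on) is the previous term followed by the one before it: term 3 = cu·u = cuu.
The next term joins cuucucuucuucucuucucuu and cuucucuucuucu.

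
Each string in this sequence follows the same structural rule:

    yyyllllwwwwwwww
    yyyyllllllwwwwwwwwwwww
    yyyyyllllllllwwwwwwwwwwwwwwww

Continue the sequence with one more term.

Term n consists of n+1 y's, followed by 2n l's, followed by 4n w's, where the shown terms are n = 2, 3, 4.
At n = 5 the blocks have lengths 6, 10, 20.

yyyyyyllllllllllwwwwwwwwwwwwwwwwwwww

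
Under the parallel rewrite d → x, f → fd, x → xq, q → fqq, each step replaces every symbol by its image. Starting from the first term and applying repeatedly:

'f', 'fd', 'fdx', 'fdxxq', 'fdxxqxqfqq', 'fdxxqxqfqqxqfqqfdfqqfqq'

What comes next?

fdxxqxqfqqxqfqqfdfqqfqqxqfqqfdfqqfqqfdxfdfqqfqqfdfqqfqq

φ(fdxxqxqfqqxqfqqfdfqqfqq) expands symbol-by-symbol to fd x xq xq fqq xq fqq fd fqq fqq xq fqq fd fqq fqq fd x fd fqq fqq fd fqq fqq; joining the 23 pieces gives the next term.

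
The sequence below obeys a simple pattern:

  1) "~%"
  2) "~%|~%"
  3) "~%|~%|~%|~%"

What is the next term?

s(k+1) = s(k)·|·s(k) — each term doubles the last with '|' between the halves.
Doubling ~%|~%|~%|~% with '|' between the halves:

~%|~%|~%|~%|~%|~%|~%|~%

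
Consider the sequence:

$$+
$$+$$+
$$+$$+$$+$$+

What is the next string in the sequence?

Each string is two copies of the previous one concatenated.
One more doubling of $$+$$+$$+$$+ gives the answer.

$$+$$+$$+$$+$$+$$+$$+$$+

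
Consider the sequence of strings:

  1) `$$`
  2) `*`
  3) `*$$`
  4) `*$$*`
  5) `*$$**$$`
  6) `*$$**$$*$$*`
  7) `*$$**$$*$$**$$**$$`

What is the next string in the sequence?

*$$**$$*$$**$$**$$*$$**$$*$$*

This is a Fibonacci-style word recurrence s(k) = s(k−1)·s(k−2): e.g. *·$$ = *$$.
Continuing: *$$**$$*$$**$$**$$ · *$$**$$*$$* gives term 8.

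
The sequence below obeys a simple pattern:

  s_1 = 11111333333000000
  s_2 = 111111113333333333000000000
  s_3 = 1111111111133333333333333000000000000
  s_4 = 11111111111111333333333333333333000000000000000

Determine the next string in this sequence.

111111111111111113333333333333333333333000000000000000000

Each string has the form 1^{3n+2} 3^{4n+2} 0^{3n+3} (n = 1, 2, …).
Setting n = 5 gives 17, 22, 18 characters in each block.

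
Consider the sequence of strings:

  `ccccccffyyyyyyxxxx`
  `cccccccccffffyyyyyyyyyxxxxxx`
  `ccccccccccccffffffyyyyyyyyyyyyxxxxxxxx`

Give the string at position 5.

The n-th term is 3n c's then 2n-2 f's then 3n y's then 2n x's, where the shown terms are n = 2, 3, 4.
Setting n = 6 gives 18, 10, 18, 12 characters in each block.

ccccccccccccccccccffffffffffyyyyyyyyyyyyyyyyyyxxxxxxxxxxxx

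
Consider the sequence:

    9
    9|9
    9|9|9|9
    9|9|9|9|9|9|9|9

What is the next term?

Every step duplicates the string with '|' between the halves.
One more doubling of 9|9|9|9|9|9|9|9 gives the answer.

9|9|9|9|9|9|9|9|9|9|9|9|9|9|9|9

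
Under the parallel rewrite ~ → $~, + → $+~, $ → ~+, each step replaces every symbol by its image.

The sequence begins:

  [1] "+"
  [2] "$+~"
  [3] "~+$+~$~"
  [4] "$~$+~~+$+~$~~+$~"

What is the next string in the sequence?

Rewriting the 16 symbols of $~$+~~+$+~$~~+$~ one by one yields ~+ $~ ~+ $+~ $~ $~ $+~ ~+ $+~ $~ ~+ $~ $~ $+~ ~+ $~; concatenated:

~+$~~+$+~$~$~$+~~+$+~$~~+$~$~$+~~+$~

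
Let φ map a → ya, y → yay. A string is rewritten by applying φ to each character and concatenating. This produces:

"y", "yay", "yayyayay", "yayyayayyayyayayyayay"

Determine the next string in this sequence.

Applying the rule to each of the 21 symbols of yayyayayyayyayayyayay gives the pieces yay ya yay yay ya yay ya yay yay ya yay yay ya yay ya yay yay ya yay ya yay, which concatenate to the answer.

yayyayayyayyayayyayayyayyayayyayyayayyayayyayyayayyayay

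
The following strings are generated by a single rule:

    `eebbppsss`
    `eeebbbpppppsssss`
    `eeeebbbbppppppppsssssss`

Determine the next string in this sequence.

eeeeebbbbbpppppppppppsssssssss

The n-th term is n+1 e's then n+1 b's then 3n-1 p's then 2n+1 s's (n = 1, 2, …).
At n = 4 the blocks have lengths 5, 5, 11, 9.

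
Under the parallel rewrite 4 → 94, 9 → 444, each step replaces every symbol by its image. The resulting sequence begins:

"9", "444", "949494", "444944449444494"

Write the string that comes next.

Rewriting the 15 symbols of 444944449444494 one by one yields 94 94 94 444 94 94 94 94 444 94 94 94 94 444 94; concatenated:

949494444949494944449494949444494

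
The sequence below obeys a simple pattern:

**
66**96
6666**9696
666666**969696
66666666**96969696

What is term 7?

Each term wraps the previous one in 66 on the left and 96 on the right.
From 66666666**96969696, 2 further steps: 66666666**96969696 → 6666666666**9696969696 → (answer).

666666666666**969696969696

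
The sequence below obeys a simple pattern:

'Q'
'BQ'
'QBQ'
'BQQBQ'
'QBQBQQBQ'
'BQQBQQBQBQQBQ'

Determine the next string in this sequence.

From term 3 onward, concatenate the second-to-last term with the last: Q·BQ = QBQ, BQ·QBQ = BQQBQ, …
So term 7 is QBQBQQBQ·BQQBQQBQBQQBQ.

QBQBQQBQBQQBQQBQBQQBQ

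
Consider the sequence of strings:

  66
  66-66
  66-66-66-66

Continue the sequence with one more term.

s(k+1) = s(k)·-·s(k) — each term doubles the last with '-' between the halves.
One more doubling of 66-66-66-66 gives the answer.

66-66-66-66-66-66-66-66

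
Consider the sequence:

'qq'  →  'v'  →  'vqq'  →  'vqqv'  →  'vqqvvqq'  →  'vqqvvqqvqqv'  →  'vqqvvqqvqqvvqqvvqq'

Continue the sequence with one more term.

This is a Fibonacci-style word recurrence s(k) = s(k−1)·s(k−2): e.g. v·qq = vqq.
The next term joins vqqvvqqvqqvvqqvvqq and vqqvvqqvqqv.

vqqvvqqvqqvvqqvvqqvqqvvqqvqqv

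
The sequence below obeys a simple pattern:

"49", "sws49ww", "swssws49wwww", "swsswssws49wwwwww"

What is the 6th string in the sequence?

Every step adds sws to the front and ww to the end of the previous string.
From swsswssws49wwwwww, 2 further steps: swsswssws49wwwwww → swsswsswssws49wwwwwwww → (answer).

swsswsswsswssws49wwwwwwwwww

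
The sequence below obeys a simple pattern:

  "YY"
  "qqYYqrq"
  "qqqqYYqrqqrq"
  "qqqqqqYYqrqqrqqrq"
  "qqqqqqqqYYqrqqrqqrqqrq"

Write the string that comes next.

qqqqqqqqqqYYqrqqrqqrqqrqqrq

s(k+1) = qq·s(k)·qrq, so each term gains qq as a prefix and qrq as a suffix.
So the next term is qq·qqqqqqqqYYqrqqrqqrqqrq·qrq.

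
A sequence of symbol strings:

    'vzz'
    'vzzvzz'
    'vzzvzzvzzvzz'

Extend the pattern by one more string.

Each string is two copies of the previous one concatenated.
One more doubling of vzzvzzvzzvzz gives the answer.

vzzvzzvzzvzzvzzvzzvzzvzz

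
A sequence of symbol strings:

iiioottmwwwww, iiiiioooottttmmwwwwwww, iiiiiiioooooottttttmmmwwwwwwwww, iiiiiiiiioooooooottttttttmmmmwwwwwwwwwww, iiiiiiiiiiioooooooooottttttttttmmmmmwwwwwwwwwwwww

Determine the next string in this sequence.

Each string has the form i^{2n+1} o^{2n} t^{2n} m^{n} w^{2n+3} (n = 1, 2, …).
At n = 6 the blocks have lengths 13, 12, 12, 6, 15.

iiiiiiiiiiiiioooooooooooottttttttttttmmmmmmwwwwwwwwwwwwwww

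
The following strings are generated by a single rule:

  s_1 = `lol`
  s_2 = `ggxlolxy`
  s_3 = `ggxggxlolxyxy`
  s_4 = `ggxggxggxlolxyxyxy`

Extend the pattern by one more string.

ggxggxggxggxlolxyxyxyxy

s(k+1) = ggx·s(k)·xy, so each term gains ggx as a prefix and xy as a suffix.
One more step from ggxggxggxlolxyxyxy gives the answer.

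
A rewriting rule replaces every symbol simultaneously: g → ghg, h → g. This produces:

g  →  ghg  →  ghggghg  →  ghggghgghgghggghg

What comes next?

Rewriting the 17 symbols of ghggghgghgghggghg one by one yields ghg g ghg ghg ghg g ghg ghg g ghg ghg g ghg ghg ghg g ghg; concatenated:

ghggghgghgghggghgghggghgghggghgghgghggghg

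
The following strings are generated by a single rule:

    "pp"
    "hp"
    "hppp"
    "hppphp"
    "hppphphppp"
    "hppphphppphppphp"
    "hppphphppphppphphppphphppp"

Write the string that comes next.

hppphphppphppphphppphphppphppphphppphppphp

From term 3 onward, concatenate the last term with the second-to-last: hp·pp = hppp, hppp·hp = hppphp, …
So term 8 is hppphphppphppphphppphphppp·hppphphppphppphp.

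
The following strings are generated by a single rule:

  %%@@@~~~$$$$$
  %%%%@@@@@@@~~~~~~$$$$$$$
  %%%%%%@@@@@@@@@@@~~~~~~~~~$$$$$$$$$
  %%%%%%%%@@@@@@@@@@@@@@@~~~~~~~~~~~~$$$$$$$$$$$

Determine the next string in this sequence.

The n-th term is 2n %'s then 4n-1 @'s then 3n ~'s then 2n+3 $'s (n = 1, 2, …).
At n = 5 the blocks have lengths 10, 19, 15, 13.

%%%%%%%%%%@@@@@@@@@@@@@@@@@@@~~~~~~~~~~~~~~~$$$$$$$$$$$$$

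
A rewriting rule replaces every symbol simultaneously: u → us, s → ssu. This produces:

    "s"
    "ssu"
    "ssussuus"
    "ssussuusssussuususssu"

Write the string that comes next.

Applying the rule to each of the 21 symbols of ssussuusssussuususssu gives the pieces ssu ssu us ssu ssu us us ssu ssu ssu us ssu ssu us us ssu us ssu ssu ssu us, which concatenate to the answer.

ssussuusssussuususssussussuusssussuususssuusssussussuus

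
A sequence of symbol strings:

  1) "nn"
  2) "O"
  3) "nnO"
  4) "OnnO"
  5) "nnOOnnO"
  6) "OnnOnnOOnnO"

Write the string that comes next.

From term 3 onward, concatenate the second-to-last term with the last: nn·O = nnO, O·nnO = OnnO, …
The next term joins nnOOnnO and OnnOnnOOnnO.

nnOOnnOOnnOnnOOnnO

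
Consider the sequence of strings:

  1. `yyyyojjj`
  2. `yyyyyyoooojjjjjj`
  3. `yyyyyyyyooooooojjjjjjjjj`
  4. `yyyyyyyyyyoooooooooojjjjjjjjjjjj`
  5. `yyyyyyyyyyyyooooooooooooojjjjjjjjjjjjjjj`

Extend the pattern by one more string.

The n-th term is 2n+2 y's then 3n-2 o's then 3n j's (n = 1, 2, …).
Setting n = 6 gives 14, 16, 18 characters in each block.

yyyyyyyyyyyyyyoooooooooooooooojjjjjjjjjjjjjjjjjj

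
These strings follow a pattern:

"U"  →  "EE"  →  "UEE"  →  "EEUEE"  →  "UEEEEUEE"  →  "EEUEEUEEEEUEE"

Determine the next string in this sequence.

UEEEEUEEEEUEEUEEEEUEE

This is a Fibonacci-style word recurrence s(k) = s(k−2)·s(k−1): e.g. U·EE = UEE.
The next term joins UEEEEUEE and EEUEEUEEEEUEE.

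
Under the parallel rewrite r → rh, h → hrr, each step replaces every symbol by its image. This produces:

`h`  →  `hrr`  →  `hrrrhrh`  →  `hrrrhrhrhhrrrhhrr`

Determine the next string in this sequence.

Replace each of the 17 characters of hrrrhrhrhhrrrhhrr in place — hrr rh rh rh hrr rh hrr rh hrr hrr rh rh rh hrr hrr rh rh — and concatenate.

hrrrhrhrhhrrrhhrrrhhrrhrrrhrhrhhrrhrrrhrh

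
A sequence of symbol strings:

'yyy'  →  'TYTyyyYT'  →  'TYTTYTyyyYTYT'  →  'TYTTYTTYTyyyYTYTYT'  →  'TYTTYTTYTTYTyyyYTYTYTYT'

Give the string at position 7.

TYTTYTTYTTYTTYTTYTyyyYTYTYTYTYTYT

s(k+1) = TYT·s(k)·YT, so each term gains TYT as a prefix and YT as a suffix.
From TYTTYTTYTTYTyyyYTYTYTYT, 2 further steps: TYTTYTTYTTYTyyyYTYTYTYT → TYTTYTTYTTYTTYTyyyYTYTYTYTYT → (answer).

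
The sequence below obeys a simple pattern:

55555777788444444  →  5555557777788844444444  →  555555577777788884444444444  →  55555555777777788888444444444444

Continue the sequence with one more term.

5555555557777777788888844444444444444

Reading off run lengths: 5 runs 5, 6, 7, 8; 7 runs 4, 5, 6, 7; 8 runs 2, 3, 4, 5; 4 runs 6, 8, 10, 12 — each is linear in n, where the shown terms are n = 3, 4, 5, 6.
Setting n = 7 gives 9, 8, 6, 14 characters in each block.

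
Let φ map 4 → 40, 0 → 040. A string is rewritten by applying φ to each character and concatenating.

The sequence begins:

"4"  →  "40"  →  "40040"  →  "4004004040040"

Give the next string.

4004004040040040400404004004040040

Applying the rule to each of the 13 symbols of 4004004040040 gives the pieces 40 040 040 40 040 040 40 040 40 040 040 40 040, which concatenate to the answer.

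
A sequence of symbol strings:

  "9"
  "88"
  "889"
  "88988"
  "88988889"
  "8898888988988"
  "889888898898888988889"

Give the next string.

Each term (from the third on) is the previous term followed by the one before it: term 3 = 88·9 = 889.
The next term joins 889888898898888988889 and 8898888988988.

8898888988988889888898898888988988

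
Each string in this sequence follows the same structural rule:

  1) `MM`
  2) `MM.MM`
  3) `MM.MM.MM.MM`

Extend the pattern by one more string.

MM.MM.MM.MM.MM.MM.MM.MM

Each string is two copies of the previous one joined by '.'.
So the next term is two copies of MM.MM.MM.MM with '.' between the halves.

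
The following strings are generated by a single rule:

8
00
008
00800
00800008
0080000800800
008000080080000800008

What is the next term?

0080000800800008000080080000800800

This is a Fibonacci-style word recurrence s(k) = s(k−1)·s(k−2): e.g. 00·8 = 008.
So term 8 is 008000080080000800008·0080000800800.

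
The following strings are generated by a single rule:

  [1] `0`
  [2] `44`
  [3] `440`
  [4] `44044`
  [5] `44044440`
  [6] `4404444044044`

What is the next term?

This is a Fibonacci-style word recurrence s(k) = s(k−1)·s(k−2): e.g. 44·0 = 440.
Continuing: 4404444044044 · 44044440 gives term 7.

440444404404444044440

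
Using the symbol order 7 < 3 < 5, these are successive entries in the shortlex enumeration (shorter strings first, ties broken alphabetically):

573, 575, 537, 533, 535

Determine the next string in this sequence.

557

Find the rightmost character of 535 below 5, bump it to the next letter, and reset everything to its right to 7.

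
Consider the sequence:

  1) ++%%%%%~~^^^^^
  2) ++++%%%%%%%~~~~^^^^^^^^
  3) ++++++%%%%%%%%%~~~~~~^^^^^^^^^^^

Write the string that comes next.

++++++++%%%%%%%%%%%~~~~~~~~^^^^^^^^^^^^^^

The n-th term is 2n +'s then 2n+3 %'s then 2n ~'s then 3n+2 ^'s (n = 1, 2, …).
At n = 4 the blocks have lengths 8, 11, 8, 14.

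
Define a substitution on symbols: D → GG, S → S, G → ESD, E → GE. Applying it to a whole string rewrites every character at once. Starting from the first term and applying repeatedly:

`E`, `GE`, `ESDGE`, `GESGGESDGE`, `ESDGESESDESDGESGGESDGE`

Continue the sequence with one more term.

GESGGESDGESGESGGGESGGESDGESESDESDGESGGESDGE

Applying the rule to each of the 22 symbols of ESDGESESDESDGESGGESDGE gives the pieces GE S GG ESD GE S GE S GG GE S GG ESD GE S ESD ESD GE S GG ESD GE, which concatenate to the answer.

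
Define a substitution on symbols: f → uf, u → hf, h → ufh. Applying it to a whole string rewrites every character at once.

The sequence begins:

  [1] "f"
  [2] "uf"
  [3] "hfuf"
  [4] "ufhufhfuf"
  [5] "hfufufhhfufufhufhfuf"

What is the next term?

φ(hfufufhhfufufhufhfuf) expands symbol-by-symbol to ufh uf hf uf hf uf ufh ufh uf hf uf hf uf ufh hf uf ufh uf hf uf; joining the 20 pieces gives the next term.

ufhufhfufhfufufhufhufhfufhfufufhhfufufhufhfuf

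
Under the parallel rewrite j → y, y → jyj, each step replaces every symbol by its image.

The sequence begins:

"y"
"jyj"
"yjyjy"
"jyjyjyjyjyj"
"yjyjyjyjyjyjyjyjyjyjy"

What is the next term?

jyjyjyjyjyjyjyjyjyjyjyjyjyjyjyjyjyjyjyjyjyj

Replace each of the 21 characters of yjyjyjyjyjyjyjyjyjyjy in place — jyj y jyj y jyj y jyj y jyj y jyj y jyj y jyj y jyj y jyj y jyj — and concatenate.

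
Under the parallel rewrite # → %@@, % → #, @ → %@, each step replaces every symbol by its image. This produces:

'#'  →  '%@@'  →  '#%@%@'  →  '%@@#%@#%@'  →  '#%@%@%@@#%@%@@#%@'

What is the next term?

Rewriting the 17 symbols of #%@%@%@@#%@%@@#%@ one by one yields %@@ # %@ # %@ # %@ %@ %@@ # %@ # %@ %@ %@@ # %@; concatenated:

%@@#%@#%@#%@%@%@@#%@#%@%@%@@#%@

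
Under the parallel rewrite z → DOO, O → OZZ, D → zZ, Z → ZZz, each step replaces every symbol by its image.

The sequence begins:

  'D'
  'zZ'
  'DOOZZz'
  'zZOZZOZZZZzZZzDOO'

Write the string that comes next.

Applying the rule to each of the 17 symbols of zZOZZOZZZZzZZzDOO gives the pieces DOO ZZz OZZ ZZz ZZz OZZ ZZz ZZz ZZz ZZz DOO ZZz ZZz DOO zZ OZZ OZZ, which concatenate to the answer.

DOOZZzOZZZZzZZzOZZZZzZZzZZzZZzDOOZZzZZzDOOzZOZZOZZ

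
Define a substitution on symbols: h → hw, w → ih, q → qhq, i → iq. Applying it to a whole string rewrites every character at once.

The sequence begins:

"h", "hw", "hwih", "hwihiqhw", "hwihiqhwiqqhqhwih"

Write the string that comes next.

hwihiqhwiqqhqhwihiqqhqqhqhwqhqhwihiqhw

Applying the rule to each of the 17 symbols of hwihiqhwiqqhqhwih gives the pieces hw ih iq hw iq qhq hw ih iq qhq qhq hw qhq hw ih iq hw, which concatenate to the answer.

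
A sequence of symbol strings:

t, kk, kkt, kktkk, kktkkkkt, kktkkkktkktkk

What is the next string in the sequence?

kktkkkktkktkkkktkkkkt

From term 3 onward, concatenate the last term with the second-to-last: kk·t = kkt, kkt·kk = kktkk, …
So term 7 is kktkkkktkktkk·kktkkkkt.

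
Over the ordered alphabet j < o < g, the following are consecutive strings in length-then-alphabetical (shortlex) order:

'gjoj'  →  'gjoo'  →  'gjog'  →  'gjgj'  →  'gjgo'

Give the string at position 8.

gojo

Stepping forward 3 times from gjgo: gjgo → gjgg → gojj, then the target.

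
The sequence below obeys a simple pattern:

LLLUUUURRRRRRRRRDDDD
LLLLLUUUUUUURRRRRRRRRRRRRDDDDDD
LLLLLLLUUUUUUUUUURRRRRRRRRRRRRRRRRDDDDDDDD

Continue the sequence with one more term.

The n-th term is 2n-1 L's then 3n-2 U's then 4n+1 R's then 2n D's, where the shown terms are n = 2, 3, 4.
At n = 5 the blocks have lengths 9, 13, 21, 10.

LLLLLLLLLUUUUUUUUUUUUURRRRRRRRRRRRRRRRRRRRRDDDDDDDDDD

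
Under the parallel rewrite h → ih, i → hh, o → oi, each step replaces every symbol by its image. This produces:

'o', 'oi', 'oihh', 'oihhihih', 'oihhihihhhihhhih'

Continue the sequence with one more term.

Replace each of the 16 characters of oihhihihhhihhhih in place — oi hh ih ih hh ih hh ih ih ih hh ih ih ih hh ih — and concatenate.

oihhihihhhihhhihihihhhihihihhhih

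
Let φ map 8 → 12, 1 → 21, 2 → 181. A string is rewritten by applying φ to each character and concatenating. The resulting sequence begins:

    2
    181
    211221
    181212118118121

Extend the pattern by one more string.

211221181211812121122121122118121

Applying the rule to each of the 15 symbols of 181212118118121 gives the pieces 21 12 21 181 21 181 21 21 12 21 21 12 21 181 21, which concatenate to the answer.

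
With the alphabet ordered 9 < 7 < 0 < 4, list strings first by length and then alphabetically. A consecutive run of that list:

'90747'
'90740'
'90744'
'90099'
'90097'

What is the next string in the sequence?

90090

Treat 90097 as a base-4 numeral over the given alphabet and add one, carrying through any trailing 4's.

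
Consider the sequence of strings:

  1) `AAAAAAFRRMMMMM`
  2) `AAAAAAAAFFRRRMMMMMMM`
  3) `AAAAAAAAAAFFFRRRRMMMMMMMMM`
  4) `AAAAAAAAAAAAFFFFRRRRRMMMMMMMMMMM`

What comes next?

Each string has the form A^{2n+2} F^{n-1} R^{n} M^{2n+1}, where the shown terms are n = 2, 3, 4, 5.
For the next term, n = 6, so the run lengths are 14, 5, 6, 13.

AAAAAAAAAAAAAAFFFFFRRRRRRMMMMMMMMMMMMM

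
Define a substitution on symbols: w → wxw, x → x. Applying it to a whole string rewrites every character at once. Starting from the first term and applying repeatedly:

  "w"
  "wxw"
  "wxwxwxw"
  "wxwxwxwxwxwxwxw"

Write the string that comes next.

wxwxwxwxwxwxwxwxwxwxwxwxwxwxwxw

Applying the rule to each of the 15 symbols of wxwxwxwxwxwxwxw gives the pieces wxw x wxw x wxw x wxw x wxw x wxw x wxw x wxw, which concatenate to the answer.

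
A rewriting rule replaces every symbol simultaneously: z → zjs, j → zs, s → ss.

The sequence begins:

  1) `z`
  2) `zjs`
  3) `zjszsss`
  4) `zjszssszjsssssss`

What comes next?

Rewriting the 16 symbols of zjszssszjsssssss one by one yields zjs zs ss zjs ss ss ss zjs zs ss ss ss ss ss ss ss; concatenated:

zjszssszjssssssszjszsssssssssssssss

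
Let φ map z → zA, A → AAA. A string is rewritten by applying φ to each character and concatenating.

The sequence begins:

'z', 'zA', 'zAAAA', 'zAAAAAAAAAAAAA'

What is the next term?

Applying the rule to each of the 14 symbols of zAAAAAAAAAAAAA gives the pieces zA AAA AAA AAA AAA AAA AAA AAA AAA AAA AAA AAA AAA AAA, which concatenate to the answer.

zAAAAAAAAAAAAAAAAAAAAAAAAAAAAAAAAAAAAAAAA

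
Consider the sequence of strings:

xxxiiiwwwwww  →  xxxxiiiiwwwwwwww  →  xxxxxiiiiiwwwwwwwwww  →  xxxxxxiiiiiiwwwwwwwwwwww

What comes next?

Term n consists of n+1 x's, followed by n+1 i's, followed by 2n+2 w's, where the shown terms are n = 2, 3, 4, 5.
Setting n = 6 gives 7, 7, 14 characters in each block.

xxxxxxxiiiiiiiwwwwwwwwwwwwww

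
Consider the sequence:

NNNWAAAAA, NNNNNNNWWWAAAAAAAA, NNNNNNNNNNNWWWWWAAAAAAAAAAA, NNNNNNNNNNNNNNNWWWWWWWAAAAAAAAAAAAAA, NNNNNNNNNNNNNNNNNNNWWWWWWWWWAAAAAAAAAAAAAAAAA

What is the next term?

NNNNNNNNNNNNNNNNNNNNNNNWWWWWWWWWWWAAAAAAAAAAAAAAAAAAAA

Reading off run lengths: N runs 3, 7, 11, 15, 19; W runs 1, 3, 5, 7, 9; A runs 5, 8, 11, 14, 17 — each is linear in n (n = 1, 2, …).
For the next term, n = 6, so the run lengths are 23, 11, 20.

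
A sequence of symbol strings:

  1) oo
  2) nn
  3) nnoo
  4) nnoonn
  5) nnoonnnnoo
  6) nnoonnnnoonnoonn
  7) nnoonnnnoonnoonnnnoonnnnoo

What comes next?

nnoonnnnoonnoonnnnoonnnnoonnoonnnnoonnoonn

Each term (from the third on) is the previous term followed by the one before it: term 3 = nn·oo = nnoo.
The next term joins nnoonnnnoonnoonnnnoonnnnoo and nnoonnnnoonnoonn.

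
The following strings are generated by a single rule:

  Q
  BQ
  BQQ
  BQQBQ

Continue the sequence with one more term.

From term 3 onward, concatenate the last term with the second-to-last: BQ·Q = BQQ, BQQ·BQ = BQQBQ, …
Continuing: BQQBQ · BQQ gives term 5.

BQQBQBQQ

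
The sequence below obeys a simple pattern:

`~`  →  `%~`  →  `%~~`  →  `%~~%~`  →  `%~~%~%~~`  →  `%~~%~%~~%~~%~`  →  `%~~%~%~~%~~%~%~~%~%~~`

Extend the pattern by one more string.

%~~%~%~~%~~%~%~~%~%~~%~~%~%~~%~~%~

From term 3 onward, concatenate the last term with the second-to-last: %~·~ = %~~, %~~·%~ = %~~%~, …
The next term joins %~~%~%~~%~~%~%~~%~%~~ and %~~%~%~~%~~%~.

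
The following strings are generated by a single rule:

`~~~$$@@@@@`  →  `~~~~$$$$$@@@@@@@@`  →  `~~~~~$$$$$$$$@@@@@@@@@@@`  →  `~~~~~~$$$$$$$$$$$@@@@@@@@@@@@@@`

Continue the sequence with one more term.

Term n consists of n+2 ~'s, followed by 3n-1 $'s, followed by 3n+2 @'s (n = 1, 2, …).
At n = 5 the blocks have lengths 7, 14, 17.

~~~~~~~$$$$$$$$$$$$$$@@@@@@@@@@@@@@@@@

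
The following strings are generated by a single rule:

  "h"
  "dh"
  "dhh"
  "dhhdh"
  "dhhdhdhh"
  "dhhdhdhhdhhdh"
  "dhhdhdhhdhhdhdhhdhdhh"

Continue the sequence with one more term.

This is a Fibonacci-style word recurrence s(k) = s(k−1)·s(k−2): e.g. dh·h = dhh.
The next term joins dhhdhdhhdhhdhdhhdhdhh and dhhdhdhhdhhdh.

dhhdhdhhdhhdhdhhdhdhhdhhdhdhhdhhdh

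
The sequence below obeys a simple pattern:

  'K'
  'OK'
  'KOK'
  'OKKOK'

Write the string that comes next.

KOKOKKOK

This is a Fibonacci-style word recurrence s(k) = s(k−2)·s(k−1): e.g. K·OK = KOK.
So term 5 is KOK·OKKOK.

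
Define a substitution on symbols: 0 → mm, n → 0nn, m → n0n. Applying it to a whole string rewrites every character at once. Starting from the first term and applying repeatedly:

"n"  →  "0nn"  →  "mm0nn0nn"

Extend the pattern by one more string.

Expanding mm0nn0nn: m→n0n, m→n0n, 0→mm, n→0nn, n→0nn, 0→mm, n→0nn, n→0nn. Concatenated: n0n n0n mm 0nn 0nn mm 0nn 0nn.

n0nn0nmm0nn0nnmm0nn0nn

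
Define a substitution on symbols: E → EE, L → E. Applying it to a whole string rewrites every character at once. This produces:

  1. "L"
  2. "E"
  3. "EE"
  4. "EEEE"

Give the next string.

Apply φ to EEEE symbol by symbol: E→EE, E→EE, E→EE, E→EE; joined: EE EE EE EE.

EEEEEEEE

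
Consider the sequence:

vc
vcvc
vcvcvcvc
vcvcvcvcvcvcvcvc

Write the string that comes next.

s(k+1) = s(k)·s(k) — each term doubles the last.
Doubling vcvcvcvcvcvcvcvc:

vcvcvcvcvcvcvcvcvcvcvcvcvcvcvcvc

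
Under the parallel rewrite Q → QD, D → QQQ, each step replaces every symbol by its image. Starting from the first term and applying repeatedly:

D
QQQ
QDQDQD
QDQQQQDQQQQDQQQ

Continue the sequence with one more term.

Replace each of the 15 characters of QDQQQQDQQQQDQQQ in place — QD QQQ QD QD QD QD QQQ QD QD QD QD QQQ QD QD QD — and concatenate.

QDQQQQDQDQDQDQQQQDQDQDQDQQQQDQDQD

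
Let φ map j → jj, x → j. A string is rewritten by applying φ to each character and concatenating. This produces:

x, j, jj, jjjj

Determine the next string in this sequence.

Expanding jjjj: j→jj, j→jj, j→jj, j→jj. Concatenated: jj jj jj jj.

jjjjjjjj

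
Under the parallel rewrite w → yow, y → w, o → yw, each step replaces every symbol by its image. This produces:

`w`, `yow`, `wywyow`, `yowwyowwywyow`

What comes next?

Replace each of the 13 characters of yowwyowwywyow in place — w yw yow yow w yw yow yow w yow w yw yow — and concatenate.

wywyowyowwywyowyowwyowwywyow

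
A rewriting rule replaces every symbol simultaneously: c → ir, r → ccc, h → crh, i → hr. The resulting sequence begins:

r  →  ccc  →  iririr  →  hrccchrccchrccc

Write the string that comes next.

Rewriting the 15 symbols of hrccchrccchrccc one by one yields crh ccc ir ir ir crh ccc ir ir ir crh ccc ir ir ir; concatenated:

crhcccirirircrhcccirirircrhccciririr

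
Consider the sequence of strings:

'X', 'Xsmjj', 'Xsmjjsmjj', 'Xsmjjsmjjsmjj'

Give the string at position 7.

Every step adds smjj to the end: s(k+1) = s(k)·smjj.
From Xsmjjsmjjsmjj, 3 further steps: Xsmjjsmjjsmjj → Xsmjjsmjjsmjjsmjj → Xsmjjsmjjsmjjsmjjsmjj → (answer).

Xsmjjsmjjsmjjsmjjsmjjsmjj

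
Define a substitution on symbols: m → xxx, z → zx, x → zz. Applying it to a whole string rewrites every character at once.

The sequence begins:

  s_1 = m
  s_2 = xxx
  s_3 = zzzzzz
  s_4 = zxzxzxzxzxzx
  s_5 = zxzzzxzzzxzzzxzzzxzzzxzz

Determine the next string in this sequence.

Rewriting the 24 symbols of zxzzzxzzzxzzzxzzzxzzzxzz one by one yields zx zz zx zx zx zz zx zx zx zz zx zx zx zz zx zx zx zz zx zx zx zz zx zx; concatenated:

zxzzzxzxzxzzzxzxzxzzzxzxzxzzzxzxzxzzzxzxzxzzzxzx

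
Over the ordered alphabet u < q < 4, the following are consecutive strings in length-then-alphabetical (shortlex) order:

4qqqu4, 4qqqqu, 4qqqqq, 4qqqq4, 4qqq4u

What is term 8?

Continuing the enumeration 3 steps past 4qqq4u: 4qqq4u → 4qqq4q → 4qqq44 → (answer).

4qq4uu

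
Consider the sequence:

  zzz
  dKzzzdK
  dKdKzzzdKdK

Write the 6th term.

dKdKdKdKdKzzzdKdKdKdKdK

Every step adds dK to the front and dK to the end of the previous string.
From dKdKzzzdKdK, 3 further steps: dKdKzzzdKdK → dKdKdKzzzdKdKdK → dKdKdKdKzzzdKdKdKdK → (answer).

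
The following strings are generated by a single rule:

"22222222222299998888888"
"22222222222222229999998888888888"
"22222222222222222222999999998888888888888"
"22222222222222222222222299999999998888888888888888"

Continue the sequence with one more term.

The n-th term is 4n 2's then 2n-2 9's then 3n-2 8's, where the shown terms are n = 3, 4, 5, 6.
At n = 7 the blocks have lengths 28, 12, 19.

22222222222222222222222222229999999999998888888888888888888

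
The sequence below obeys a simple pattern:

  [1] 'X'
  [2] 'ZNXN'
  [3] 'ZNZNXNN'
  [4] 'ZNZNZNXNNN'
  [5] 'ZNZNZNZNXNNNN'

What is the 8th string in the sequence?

ZNZNZNZNZNZNZNXNNNNNNN

Each term wraps the previous one in ZN on the left and N on the right.
From ZNZNZNZNXNNNN, 3 further steps: ZNZNZNZNXNNNN → ZNZNZNZNZNXNNNNN → ZNZNZNZNZNZNXNNNNNN → (answer).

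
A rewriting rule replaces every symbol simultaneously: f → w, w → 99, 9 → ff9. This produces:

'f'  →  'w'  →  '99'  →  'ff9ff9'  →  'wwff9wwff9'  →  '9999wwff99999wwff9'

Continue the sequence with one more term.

Applying the rule to each of the 18 symbols of 9999wwff99999wwff9 gives the pieces ff9 ff9 ff9 ff9 99 99 w w ff9 ff9 ff9 ff9 ff9 99 99 w w ff9, which concatenate to the answer.

ff9ff9ff9ff99999wwff9ff9ff9ff9ff99999wwff9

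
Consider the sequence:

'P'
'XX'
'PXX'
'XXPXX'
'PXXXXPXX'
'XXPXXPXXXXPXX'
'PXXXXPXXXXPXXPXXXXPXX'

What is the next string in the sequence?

This is a Fibonacci-style word recurrence s(k) = s(k−2)·s(k−1): e.g. P·XX = PXX.
Continuing: XXPXXPXXXXPXX · PXXXXPXXXXPXXPXXXXPXX gives term 8.

XXPXXPXXXXPXXPXXXXPXXXXPXXPXXXXPXX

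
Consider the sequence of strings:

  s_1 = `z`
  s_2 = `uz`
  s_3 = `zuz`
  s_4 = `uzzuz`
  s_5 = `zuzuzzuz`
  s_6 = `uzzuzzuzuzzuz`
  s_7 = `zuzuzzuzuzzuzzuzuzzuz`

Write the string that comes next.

Each term (from the third on) is the two preceding terms concatenated in order: term 3 = z·uz = zuz.
Continuing: uzzuzzuzuzzuz · zuzuzzuzuzzuzzuzuzzuz gives term 8.

uzzuzzuzuzzuzzuzuzzuzuzzuzzuzuzzuz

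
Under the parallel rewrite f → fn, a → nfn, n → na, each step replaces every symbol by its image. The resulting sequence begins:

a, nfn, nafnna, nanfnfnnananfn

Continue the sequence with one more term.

φ(nanfnfnnananfn) expands symbol-by-symbol to na nfn na fn na fn na na nfn na nfn na fn na; joining the 14 pieces gives the next term.

nanfnnafnnafnnananfnnanfnnafnna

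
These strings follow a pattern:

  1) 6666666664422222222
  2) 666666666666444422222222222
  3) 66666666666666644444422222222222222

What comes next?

Term n consists of 3n+3 6's, followed by 2n-2 4's, followed by 3n+2 2's, where the shown terms are n = 2, 3, 4.
Setting n = 5 gives 18, 8, 17 characters in each block.

6666666666666666664444444422222222222222222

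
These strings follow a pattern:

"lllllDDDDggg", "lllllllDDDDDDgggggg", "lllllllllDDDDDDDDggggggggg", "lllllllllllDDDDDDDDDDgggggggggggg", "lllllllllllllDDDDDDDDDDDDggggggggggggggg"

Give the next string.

lllllllllllllllDDDDDDDDDDDDDDgggggggggggggggggg

Reading off run lengths: l runs 5, 7, 9, 11, 13; D runs 4, 6, 8, 10, 12; g runs 3, 6, 9, 12, 15 — each is linear in n (n = 1, 2, …).
For the next term, n = 6, so the run lengths are 15, 14, 18.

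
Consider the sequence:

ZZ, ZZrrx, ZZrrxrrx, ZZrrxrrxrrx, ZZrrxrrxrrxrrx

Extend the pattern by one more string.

Every step adds rrx to the end: s(k+1) = s(k)·rrx.
So the next term is ZZrrxrrxrrxrrx·rrx.

ZZrrxrrxrrxrrxrrx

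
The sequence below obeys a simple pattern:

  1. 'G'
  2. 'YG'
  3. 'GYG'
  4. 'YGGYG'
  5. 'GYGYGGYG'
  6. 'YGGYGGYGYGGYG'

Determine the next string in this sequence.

GYGYGGYGYGGYGGYGYGGYG

Each term (from the third on) is the two preceding terms concatenated in order: term 3 = G·YG = GYG.
Continuing: GYGYGGYG · YGGYGGYGYGGYG gives term 7.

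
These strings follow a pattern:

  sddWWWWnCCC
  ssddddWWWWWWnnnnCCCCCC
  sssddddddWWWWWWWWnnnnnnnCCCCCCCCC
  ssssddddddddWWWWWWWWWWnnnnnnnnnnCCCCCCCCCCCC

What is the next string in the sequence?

sssssddddddddddWWWWWWWWWWWWnnnnnnnnnnnnnCCCCCCCCCCCCCCC

Reading off run lengths: s runs 1, 2, 3, 4; d runs 2, 4, 6, 8; W runs 4, 6, 8, 10; n runs 1, 4, 7, 10; C runs 3, 6, 9, 12 — each is linear in n (n = 1, 2, …).
Setting n = 5 gives 5, 10, 12, 13, 15 characters in each block.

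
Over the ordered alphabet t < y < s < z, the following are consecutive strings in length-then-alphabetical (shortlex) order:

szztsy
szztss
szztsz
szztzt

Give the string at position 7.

Stepping forward 3 times from szztzt: szztzt → szztzy → szztzs, then the target.

szztzz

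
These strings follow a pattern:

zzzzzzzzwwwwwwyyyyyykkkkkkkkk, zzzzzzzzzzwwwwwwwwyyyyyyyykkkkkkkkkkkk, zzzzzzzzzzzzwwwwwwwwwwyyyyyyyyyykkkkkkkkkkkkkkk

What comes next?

Term n consists of 2n+2 z's, followed by 2n w's, followed by 2n y's, followed by 3n k's, where the shown terms are n = 3, 4, 5.
At n = 6 the blocks have lengths 14, 12, 12, 18.

zzzzzzzzzzzzzzwwwwwwwwwwwwyyyyyyyyyyyykkkkkkkkkkkkkkkkkk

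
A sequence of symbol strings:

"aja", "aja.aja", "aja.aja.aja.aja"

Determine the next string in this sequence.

aja.aja.aja.aja.aja.aja.aja.aja

Every step duplicates the string with '.' between the halves.
So the next term is two copies of aja.aja.aja.aja with '.' between the halves.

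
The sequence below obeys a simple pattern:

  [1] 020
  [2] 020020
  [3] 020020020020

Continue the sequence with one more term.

Each string is two copies of the previous one concatenated.
Doubling 020020020020:

020020020020020020020020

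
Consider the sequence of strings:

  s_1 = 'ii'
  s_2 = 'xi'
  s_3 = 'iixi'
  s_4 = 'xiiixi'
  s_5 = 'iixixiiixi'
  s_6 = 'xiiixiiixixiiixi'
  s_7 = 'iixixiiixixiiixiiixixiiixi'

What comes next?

xiiixiiixixiiixiiixixiiixixiiixiiixixiiixi

From term 3 onward, concatenate the second-to-last term with the last: ii·xi = iixi, xi·iixi = xiiixi, …
So term 8 is xiiixiiixixiiixi·iixixiiixixiiixiiixixiiixi.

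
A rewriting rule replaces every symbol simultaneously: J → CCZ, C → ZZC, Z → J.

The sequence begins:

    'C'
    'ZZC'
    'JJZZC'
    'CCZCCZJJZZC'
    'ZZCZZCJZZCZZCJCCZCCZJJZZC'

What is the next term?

JJZZCJJZZCCCZJJZZCJJZZCCCZZZCZZCJZZCZZCJCCZCCZJJZZC

Applying the rule to each of the 25 symbols of ZZCZZCJZZCZZCJCCZCCZJJZZC gives the pieces J J ZZC J J ZZC CCZ J J ZZC J J ZZC CCZ ZZC ZZC J ZZC ZZC J CCZ CCZ J J ZZC, which concatenate to the answer.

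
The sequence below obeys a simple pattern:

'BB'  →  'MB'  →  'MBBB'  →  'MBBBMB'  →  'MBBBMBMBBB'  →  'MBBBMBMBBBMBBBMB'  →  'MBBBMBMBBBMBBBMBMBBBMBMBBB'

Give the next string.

MBBBMBMBBBMBBBMBMBBBMBMBBBMBBBMBMBBBMBBBMB

From term 3 onward, concatenate the last term with the second-to-last: MB·BB = MBBB, MBBB·MB = MBBBMB, …
The next term joins MBBBMBMBBBMBBBMBMBBBMBMBBB and MBBBMBMBBBMBBBMB.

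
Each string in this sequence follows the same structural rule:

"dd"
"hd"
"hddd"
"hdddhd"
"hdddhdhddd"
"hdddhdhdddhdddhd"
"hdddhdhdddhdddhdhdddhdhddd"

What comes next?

hdddhdhdddhdddhdhdddhdhdddhdddhdhdddhdddhd

Each term (from the third on) is the previous term followed by the one before it: term 3 = hd·dd = hddd.
The next term joins hdddhdhdddhdddhdhdddhdhddd and hdddhdhdddhdddhd.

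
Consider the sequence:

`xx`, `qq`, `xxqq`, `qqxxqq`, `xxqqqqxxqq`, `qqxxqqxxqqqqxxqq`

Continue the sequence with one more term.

xxqqqqxxqqqqxxqqxxqqqqxxqq

From term 3 onward, concatenate the second-to-last term with the last: xx·qq = xxqq, qq·xxqq = qqxxqq, …
Continuing: xxqqqqxxqq · qqxxqqxxqqqqxxqq gives term 7.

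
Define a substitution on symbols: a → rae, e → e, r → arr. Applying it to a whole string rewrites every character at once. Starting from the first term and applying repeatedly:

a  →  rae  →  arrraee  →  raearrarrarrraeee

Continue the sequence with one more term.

Rewriting the 17 symbols of raearrarrarrraeee one by one yields arr rae e rae arr arr rae arr arr rae arr arr arr rae e e e; concatenated:

arrraeeraearrarrraearrarrraearrarrarrraeeee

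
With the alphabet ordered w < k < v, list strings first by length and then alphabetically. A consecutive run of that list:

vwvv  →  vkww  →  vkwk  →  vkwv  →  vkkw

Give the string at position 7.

vkkv

Continuing the enumeration 2 steps past vkkw: vkkw → vkkk → (answer).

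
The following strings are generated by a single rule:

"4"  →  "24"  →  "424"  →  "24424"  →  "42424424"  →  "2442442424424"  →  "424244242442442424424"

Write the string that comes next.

2442442424424424244242442442424424

Each term (from the third on) is the two preceding terms concatenated in order: term 3 = 4·24 = 424.
So term 8 is 2442442424424·424244242442442424424.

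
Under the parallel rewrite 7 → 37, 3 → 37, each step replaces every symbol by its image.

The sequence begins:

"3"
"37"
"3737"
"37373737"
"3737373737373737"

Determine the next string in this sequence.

Replace each of the 16 characters of 3737373737373737 in place — 37 37 37 37 37 37 37 37 37 37 37 37 37 37 37 37 — and concatenate.

37373737373737373737373737373737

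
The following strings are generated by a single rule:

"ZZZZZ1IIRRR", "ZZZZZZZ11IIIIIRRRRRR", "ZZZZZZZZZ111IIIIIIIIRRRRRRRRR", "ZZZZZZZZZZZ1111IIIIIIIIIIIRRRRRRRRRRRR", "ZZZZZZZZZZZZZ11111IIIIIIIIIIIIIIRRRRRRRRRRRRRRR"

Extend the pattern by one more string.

ZZZZZZZZZZZZZZZ111111IIIIIIIIIIIIIIIIIRRRRRRRRRRRRRRRRRR

The n-th term is 2n+3 Z's then n 1's then 3n-1 I's then 3n R's (n = 1, 2, …).
At n = 6 the blocks have lengths 15, 6, 17, 18.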